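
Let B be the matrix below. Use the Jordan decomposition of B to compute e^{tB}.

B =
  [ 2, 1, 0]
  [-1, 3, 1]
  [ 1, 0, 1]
e^{tB} =
  [-t^2*exp(2*t)/2 + exp(2*t), t^2*exp(2*t)/2 + t*exp(2*t), t^2*exp(2*t)/2]
  [-t*exp(2*t), t*exp(2*t) + exp(2*t), t*exp(2*t)]
  [-t^2*exp(2*t)/2 + t*exp(2*t), t^2*exp(2*t)/2, t^2*exp(2*t)/2 - t*exp(2*t) + exp(2*t)]

Strategy: write B = P · J · P⁻¹ where J is a Jordan canonical form, so e^{tB} = P · e^{tJ} · P⁻¹, and e^{tJ} can be computed block-by-block.

B has Jordan form
J =
  [2, 1, 0]
  [0, 2, 1]
  [0, 0, 2]
(up to reordering of blocks).

Per-block formulas:
  For a 3×3 Jordan block J_3(2): exp(t · J_3(2)) = e^(2t)·(I + t·N + (t^2/2)·N^2), where N is the 3×3 nilpotent shift.

After assembling e^{tJ} and conjugating by P, we get:

e^{tB} =
  [-t^2*exp(2*t)/2 + exp(2*t), t^2*exp(2*t)/2 + t*exp(2*t), t^2*exp(2*t)/2]
  [-t*exp(2*t), t*exp(2*t) + exp(2*t), t*exp(2*t)]
  [-t^2*exp(2*t)/2 + t*exp(2*t), t^2*exp(2*t)/2, t^2*exp(2*t)/2 - t*exp(2*t) + exp(2*t)]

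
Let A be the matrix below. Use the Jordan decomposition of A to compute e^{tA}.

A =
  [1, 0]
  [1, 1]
e^{tA} =
  [exp(t), 0]
  [t*exp(t), exp(t)]

Strategy: write A = P · J · P⁻¹ where J is a Jordan canonical form, so e^{tA} = P · e^{tJ} · P⁻¹, and e^{tJ} can be computed block-by-block.

A has Jordan form
J =
  [1, 1]
  [0, 1]
(up to reordering of blocks).

Per-block formulas:
  For a 2×2 Jordan block J_2(1): exp(t · J_2(1)) = e^(1t)·(I + t·N), where N is the 2×2 nilpotent shift.

After assembling e^{tJ} and conjugating by P, we get:

e^{tA} =
  [exp(t), 0]
  [t*exp(t), exp(t)]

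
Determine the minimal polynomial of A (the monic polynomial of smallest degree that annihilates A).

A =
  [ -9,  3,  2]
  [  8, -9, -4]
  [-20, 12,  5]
x^3 + 13*x^2 + 55*x + 75

The characteristic polynomial is χ_A(x) = (x + 3)*(x + 5)^2, so the eigenvalues are known. The minimal polynomial is
  m_A(x) = Π_λ (x − λ)^{k_λ}
where k_λ is the size of the *largest* Jordan block for λ (equivalently, the smallest k with (A − λI)^k v = 0 for every generalised eigenvector v of λ).

  λ = -5: largest Jordan block has size 2, contributing (x + 5)^2
  λ = -3: largest Jordan block has size 1, contributing (x + 3)

So m_A(x) = (x + 3)*(x + 5)^2 = x^3 + 13*x^2 + 55*x + 75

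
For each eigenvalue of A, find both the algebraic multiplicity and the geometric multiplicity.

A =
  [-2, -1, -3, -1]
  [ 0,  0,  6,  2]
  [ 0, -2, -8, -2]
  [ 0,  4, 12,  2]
λ = -2: alg = 4, geom = 3

Step 1 — factor the characteristic polynomial to read off the algebraic multiplicities:
  χ_A(x) = (x + 2)^4

Step 2 — compute geometric multiplicities via the rank-nullity identity g(λ) = n − rank(A − λI):
  rank(A − (-2)·I) = 1, so dim ker(A − (-2)·I) = n − 1 = 3

Summary:
  λ = -2: algebraic multiplicity = 4, geometric multiplicity = 3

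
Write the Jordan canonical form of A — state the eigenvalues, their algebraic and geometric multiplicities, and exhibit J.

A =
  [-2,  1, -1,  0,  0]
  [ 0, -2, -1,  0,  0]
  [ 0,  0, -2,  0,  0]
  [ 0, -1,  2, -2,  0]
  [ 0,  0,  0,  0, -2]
J_3(-2) ⊕ J_1(-2) ⊕ J_1(-2)

The characteristic polynomial is
  det(x·I − A) = x^5 + 10*x^4 + 40*x^3 + 80*x^2 + 80*x + 32 = (x + 2)^5

Eigenvalues and multiplicities (the geometric multiplicity of λ is n − rank(A − λI), which equals the number of Jordan blocks for λ):
  λ = -2: algebraic multiplicity = 5, geometric multiplicity = 3

Determining the block sizes for each eigenvalue:
  λ = -2: with am = 5 and gm = 3, the partition is not yet determined (e.g. several partitions of 5 into 3 parts exist). Let N = A − (-2)·I. Computing rank(N^1) = 2, rank(N^2) = 1, rank(N^3) = 0; the number of blocks of size ≥ j is rank(N^{j−1}) − rank(N^j), giving [3, 1, 1]. So we have 1 block(s) of size 3, 2 block(s) of size 1 → block sizes [3, 1, 1]

Assembling the blocks gives a Jordan form
J =
  [-2,  1,  0,  0,  0]
  [ 0, -2,  1,  0,  0]
  [ 0,  0, -2,  0,  0]
  [ 0,  0,  0, -2,  0]
  [ 0,  0,  0,  0, -2]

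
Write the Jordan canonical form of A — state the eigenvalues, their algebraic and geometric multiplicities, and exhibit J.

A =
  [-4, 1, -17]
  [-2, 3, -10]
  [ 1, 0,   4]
J_3(1)

The characteristic polynomial is
  det(x·I − A) = x^3 - 3*x^2 + 3*x - 1 = (x - 1)^3

Eigenvalues and multiplicities (the geometric multiplicity of λ is n − rank(A − λI), which equals the number of Jordan blocks for λ):
  λ = 1: algebraic multiplicity = 3, geometric multiplicity = 1

Determining the block sizes for each eigenvalue:
  λ = 1: one block (gm = 1), so the single block has size am = 3 → block sizes [3]

Assembling the blocks gives a Jordan form
J =
  [1, 1, 0]
  [0, 1, 1]
  [0, 0, 1]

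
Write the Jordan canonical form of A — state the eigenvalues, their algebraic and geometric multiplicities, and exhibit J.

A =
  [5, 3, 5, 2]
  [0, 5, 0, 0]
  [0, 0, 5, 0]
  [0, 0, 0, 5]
J_2(5) ⊕ J_1(5) ⊕ J_1(5)

The characteristic polynomial is
  det(x·I − A) = x^4 - 20*x^3 + 150*x^2 - 500*x + 625 = (x - 5)^4

Eigenvalues and multiplicities (the geometric multiplicity of λ is n − rank(A − λI), which equals the number of Jordan blocks for λ):
  λ = 5: algebraic multiplicity = 4, geometric multiplicity = 3

Determining the block sizes for each eigenvalue:
  λ = 5: 3 blocks summing to 4 forces exactly one block of size 2 and the rest size 1 → block sizes [2, 1, 1]

Assembling the blocks gives a Jordan form
J =
  [5, 1, 0, 0]
  [0, 5, 0, 0]
  [0, 0, 5, 0]
  [0, 0, 0, 5]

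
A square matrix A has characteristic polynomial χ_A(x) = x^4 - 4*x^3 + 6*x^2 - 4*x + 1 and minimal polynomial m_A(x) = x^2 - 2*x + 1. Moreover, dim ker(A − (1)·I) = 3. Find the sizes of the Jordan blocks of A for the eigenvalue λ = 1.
Block sizes for λ = 1: [2, 1, 1]

Step 1 — from the characteristic polynomial, algebraic multiplicity of λ = 1 is 4. From dim ker(A − (1)·I) = 3, there are exactly 3 Jordan blocks for λ = 1.
Step 2 — from the minimal polynomial, the factor (x − 1)^2 tells us the largest block for λ = 1 has size 2.
Step 3 — with total size 4, 3 blocks, and largest block 2, the block sizes (in nonincreasing order) are [2, 1, 1].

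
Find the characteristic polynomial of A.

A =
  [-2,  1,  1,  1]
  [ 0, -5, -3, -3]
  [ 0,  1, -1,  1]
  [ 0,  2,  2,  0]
x^4 + 8*x^3 + 24*x^2 + 32*x + 16

Expanding det(x·I − A) (e.g. by cofactor expansion or by noting that A is similar to its Jordan form J, which has the same characteristic polynomial as A) gives
  χ_A(x) = x^4 + 8*x^3 + 24*x^2 + 32*x + 16
which factors as (x + 2)^4. The eigenvalues (with algebraic multiplicities) are λ = -2 with multiplicity 4.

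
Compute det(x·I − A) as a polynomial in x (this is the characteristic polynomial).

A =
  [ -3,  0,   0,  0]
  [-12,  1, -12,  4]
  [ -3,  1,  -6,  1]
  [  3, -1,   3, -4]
x^4 + 12*x^3 + 54*x^2 + 108*x + 81

Expanding det(x·I − A) (e.g. by cofactor expansion or by noting that A is similar to its Jordan form J, which has the same characteristic polynomial as A) gives
  χ_A(x) = x^4 + 12*x^3 + 54*x^2 + 108*x + 81
which factors as (x + 3)^4. The eigenvalues (with algebraic multiplicities) are λ = -3 with multiplicity 4.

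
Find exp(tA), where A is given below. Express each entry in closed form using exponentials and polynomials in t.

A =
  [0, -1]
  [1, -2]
e^{tA} =
  [t*exp(-t) + exp(-t), -t*exp(-t)]
  [t*exp(-t), -t*exp(-t) + exp(-t)]

Strategy: write A = P · J · P⁻¹ where J is a Jordan canonical form, so e^{tA} = P · e^{tJ} · P⁻¹, and e^{tJ} can be computed block-by-block.

A has Jordan form
J =
  [-1,  1]
  [ 0, -1]
(up to reordering of blocks).

Per-block formulas:
  For a 2×2 Jordan block J_2(-1): exp(t · J_2(-1)) = e^(-1t)·(I + t·N), where N is the 2×2 nilpotent shift.

After assembling e^{tJ} and conjugating by P, we get:

e^{tA} =
  [t*exp(-t) + exp(-t), -t*exp(-t)]
  [t*exp(-t), -t*exp(-t) + exp(-t)]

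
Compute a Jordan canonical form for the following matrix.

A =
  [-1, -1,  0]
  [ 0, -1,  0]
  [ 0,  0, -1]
J_2(-1) ⊕ J_1(-1)

The characteristic polynomial is
  det(x·I − A) = x^3 + 3*x^2 + 3*x + 1 = (x + 1)^3

Eigenvalues and multiplicities (the geometric multiplicity of λ is n − rank(A − λI), which equals the number of Jordan blocks for λ):
  λ = -1: algebraic multiplicity = 3, geometric multiplicity = 2

Determining the block sizes for each eigenvalue:
  λ = -1: 2 blocks summing to 3 forces exactly one block of size 2 and the rest size 1 → block sizes [2, 1]

Assembling the blocks gives a Jordan form
J =
  [-1,  1,  0]
  [ 0, -1,  0]
  [ 0,  0, -1]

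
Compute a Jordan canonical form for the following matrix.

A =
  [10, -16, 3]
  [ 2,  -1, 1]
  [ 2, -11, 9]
J_3(6)

The characteristic polynomial is
  det(x·I − A) = x^3 - 18*x^2 + 108*x - 216 = (x - 6)^3

Eigenvalues and multiplicities (the geometric multiplicity of λ is n − rank(A − λI), which equals the number of Jordan blocks for λ):
  λ = 6: algebraic multiplicity = 3, geometric multiplicity = 1

Determining the block sizes for each eigenvalue:
  λ = 6: one block (gm = 1), so the single block has size am = 3 → block sizes [3]

Assembling the blocks gives a Jordan form
J =
  [6, 1, 0]
  [0, 6, 1]
  [0, 0, 6]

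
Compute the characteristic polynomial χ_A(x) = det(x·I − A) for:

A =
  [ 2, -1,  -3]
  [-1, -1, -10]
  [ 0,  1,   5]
x^3 - 6*x^2 + 12*x - 8

Expanding det(x·I − A) (e.g. by cofactor expansion or by noting that A is similar to its Jordan form J, which has the same characteristic polynomial as A) gives
  χ_A(x) = x^3 - 6*x^2 + 12*x - 8
which factors as (x - 2)^3. The eigenvalues (with algebraic multiplicities) are λ = 2 with multiplicity 3.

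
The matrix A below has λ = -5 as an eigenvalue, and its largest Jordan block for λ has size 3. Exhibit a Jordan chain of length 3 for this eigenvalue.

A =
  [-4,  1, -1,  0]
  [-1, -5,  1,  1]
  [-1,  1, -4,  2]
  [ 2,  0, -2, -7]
A Jordan chain for λ = -5 of length 3:
v_1 = (1, 0, 1, 0)ᵀ
v_2 = (1, -1, -1, 2)ᵀ
v_3 = (1, 0, 0, 0)ᵀ

Let N = A − (-5)·I. We want v_3 with N^3 v_3 = 0 but N^2 v_3 ≠ 0; then v_{j-1} := N · v_j for j = 3, …, 2.

Pick v_3 = (1, 0, 0, 0)ᵀ.
Then v_2 = N · v_3 = (1, -1, -1, 2)ᵀ.
Then v_1 = N · v_2 = (1, 0, 1, 0)ᵀ.

Sanity check: (A − (-5)·I) v_1 = (0, 0, 0, 0)ᵀ = 0. ✓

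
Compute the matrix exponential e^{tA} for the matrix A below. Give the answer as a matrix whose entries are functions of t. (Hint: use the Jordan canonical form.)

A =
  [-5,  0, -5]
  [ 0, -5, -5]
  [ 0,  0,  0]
e^{tA} =
  [exp(-5*t), 0, -1 + exp(-5*t)]
  [0, exp(-5*t), -1 + exp(-5*t)]
  [0, 0, 1]

Strategy: write A = P · J · P⁻¹ where J is a Jordan canonical form, so e^{tA} = P · e^{tJ} · P⁻¹, and e^{tJ} can be computed block-by-block.

A has Jordan form
J =
  [-5,  0, 0]
  [ 0, -5, 0]
  [ 0,  0, 0]
(up to reordering of blocks).

Per-block formulas:
  For a 1×1 block at λ = -5: exp(t · [-5]) = [e^(-5t)].
  For a 1×1 block at λ = 0: exp(t · [0]) = [e^(0t)].

After assembling e^{tJ} and conjugating by P, we get:

e^{tA} =
  [exp(-5*t), 0, -1 + exp(-5*t)]
  [0, exp(-5*t), -1 + exp(-5*t)]
  [0, 0, 1]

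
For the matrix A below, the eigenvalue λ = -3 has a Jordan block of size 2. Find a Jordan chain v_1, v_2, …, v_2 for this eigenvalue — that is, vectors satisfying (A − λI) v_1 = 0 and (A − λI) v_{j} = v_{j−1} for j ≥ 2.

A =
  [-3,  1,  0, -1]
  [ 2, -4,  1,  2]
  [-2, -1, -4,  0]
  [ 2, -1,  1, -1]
A Jordan chain for λ = -3 of length 2:
v_1 = (0, 2, -2, 2)ᵀ
v_2 = (1, 0, 0, 0)ᵀ

Let N = A − (-3)·I. We want v_2 with N^2 v_2 = 0 but N^1 v_2 ≠ 0; then v_{j-1} := N · v_j for j = 2, …, 2.

Pick v_2 = (1, 0, 0, 0)ᵀ.
Then v_1 = N · v_2 = (0, 2, -2, 2)ᵀ.

Sanity check: (A − (-3)·I) v_1 = (0, 0, 0, 0)ᵀ = 0. ✓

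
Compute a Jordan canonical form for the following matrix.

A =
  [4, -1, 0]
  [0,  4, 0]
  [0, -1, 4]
J_2(4) ⊕ J_1(4)

The characteristic polynomial is
  det(x·I − A) = x^3 - 12*x^2 + 48*x - 64 = (x - 4)^3

Eigenvalues and multiplicities (the geometric multiplicity of λ is n − rank(A − λI), which equals the number of Jordan blocks for λ):
  λ = 4: algebraic multiplicity = 3, geometric multiplicity = 2

Determining the block sizes for each eigenvalue:
  λ = 4: 2 blocks summing to 3 forces exactly one block of size 2 and the rest size 1 → block sizes [2, 1]

Assembling the blocks gives a Jordan form
J =
  [4, 1, 0]
  [0, 4, 0]
  [0, 0, 4]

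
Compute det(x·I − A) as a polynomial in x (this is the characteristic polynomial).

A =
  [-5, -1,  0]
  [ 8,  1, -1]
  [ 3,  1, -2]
x^3 + 6*x^2 + 12*x + 8

Expanding det(x·I − A) (e.g. by cofactor expansion or by noting that A is similar to its Jordan form J, which has the same characteristic polynomial as A) gives
  χ_A(x) = x^3 + 6*x^2 + 12*x + 8
which factors as (x + 2)^3. The eigenvalues (with algebraic multiplicities) are λ = -2 with multiplicity 3.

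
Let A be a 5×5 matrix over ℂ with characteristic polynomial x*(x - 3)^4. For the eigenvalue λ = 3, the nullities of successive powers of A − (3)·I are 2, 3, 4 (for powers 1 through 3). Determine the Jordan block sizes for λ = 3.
Block sizes for λ = 3: [3, 1]

From the dimensions of kernels of powers, the number of Jordan blocks of size at least j is d_j − d_{j−1} where d_j = dim ker(N^j) (with d_0 = 0). Computing the differences gives [2, 1, 1].
The number of blocks of size exactly k is (#blocks of size ≥ k) − (#blocks of size ≥ k + 1), so the partition is: 1 block(s) of size 1, 1 block(s) of size 3.
In nonincreasing order the block sizes are [3, 1].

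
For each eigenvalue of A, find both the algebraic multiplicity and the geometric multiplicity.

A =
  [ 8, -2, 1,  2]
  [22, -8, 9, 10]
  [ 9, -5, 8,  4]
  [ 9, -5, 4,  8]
λ = 4: alg = 4, geom = 2

Step 1 — factor the characteristic polynomial to read off the algebraic multiplicities:
  χ_A(x) = (x - 4)^4

Step 2 — compute geometric multiplicities via the rank-nullity identity g(λ) = n − rank(A − λI):
  rank(A − (4)·I) = 2, so dim ker(A − (4)·I) = n − 2 = 2

Summary:
  λ = 4: algebraic multiplicity = 4, geometric multiplicity = 2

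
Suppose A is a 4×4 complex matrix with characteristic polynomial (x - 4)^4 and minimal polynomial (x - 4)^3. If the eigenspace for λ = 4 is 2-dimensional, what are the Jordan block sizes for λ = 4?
Block sizes for λ = 4: [3, 1]

Step 1 — from the characteristic polynomial, algebraic multiplicity of λ = 4 is 4. From dim ker(A − (4)·I) = 2, there are exactly 2 Jordan blocks for λ = 4.
Step 2 — from the minimal polynomial, the factor (x − 4)^3 tells us the largest block for λ = 4 has size 3.
Step 3 — with total size 4, 2 blocks, and largest block 3, the block sizes (in nonincreasing order) are [3, 1].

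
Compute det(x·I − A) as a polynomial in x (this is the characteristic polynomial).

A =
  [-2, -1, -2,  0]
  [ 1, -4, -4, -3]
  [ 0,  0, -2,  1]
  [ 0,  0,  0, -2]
x^4 + 10*x^3 + 37*x^2 + 60*x + 36

Expanding det(x·I − A) (e.g. by cofactor expansion or by noting that A is similar to its Jordan form J, which has the same characteristic polynomial as A) gives
  χ_A(x) = x^4 + 10*x^3 + 37*x^2 + 60*x + 36
which factors as (x + 2)^2*(x + 3)^2. The eigenvalues (with algebraic multiplicities) are λ = -3 with multiplicity 2, λ = -2 with multiplicity 2.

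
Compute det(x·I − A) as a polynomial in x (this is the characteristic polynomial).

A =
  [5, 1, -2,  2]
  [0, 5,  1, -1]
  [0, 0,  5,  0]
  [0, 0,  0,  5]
x^4 - 20*x^3 + 150*x^2 - 500*x + 625

Expanding det(x·I − A) (e.g. by cofactor expansion or by noting that A is similar to its Jordan form J, which has the same characteristic polynomial as A) gives
  χ_A(x) = x^4 - 20*x^3 + 150*x^2 - 500*x + 625
which factors as (x - 5)^4. The eigenvalues (with algebraic multiplicities) are λ = 5 with multiplicity 4.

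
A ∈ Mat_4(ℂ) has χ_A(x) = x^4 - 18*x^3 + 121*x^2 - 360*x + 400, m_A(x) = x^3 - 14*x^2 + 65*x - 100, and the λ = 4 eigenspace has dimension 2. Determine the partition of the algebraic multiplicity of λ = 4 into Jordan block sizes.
Block sizes for λ = 4: [1, 1]

Step 1 — from the characteristic polynomial, algebraic multiplicity of λ = 4 is 2. From dim ker(A − (4)·I) = 2, there are exactly 2 Jordan blocks for λ = 4.
Step 2 — from the minimal polynomial, the factor (x − 4) tells us the largest block for λ = 4 has size 1.
Step 3 — with total size 2, 2 blocks, and largest block 1, the block sizes (in nonincreasing order) are [1, 1].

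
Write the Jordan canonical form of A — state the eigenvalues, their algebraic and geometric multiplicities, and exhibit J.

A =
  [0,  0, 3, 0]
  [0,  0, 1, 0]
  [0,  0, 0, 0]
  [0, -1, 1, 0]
J_3(0) ⊕ J_1(0)

The characteristic polynomial is
  det(x·I − A) = x^4

Eigenvalues and multiplicities (the geometric multiplicity of λ is n − rank(A − λI), which equals the number of Jordan blocks for λ):
  λ = 0: algebraic multiplicity = 4, geometric multiplicity = 2

Determining the block sizes for each eigenvalue:
  λ = 0: with am = 4 and gm = 2, the partition is not yet determined (e.g. several partitions of 4 into 2 parts exist). Let N = A − (0)·I. Computing rank(N^1) = 2, rank(N^2) = 1, rank(N^3) = 0; the number of blocks of size ≥ j is rank(N^{j−1}) − rank(N^j), giving [2, 1, 1]. So we have 1 block(s) of size 3, 1 block(s) of size 1 → block sizes [3, 1]

Assembling the blocks gives a Jordan form
J =
  [0, 1, 0, 0]
  [0, 0, 1, 0]
  [0, 0, 0, 0]
  [0, 0, 0, 0]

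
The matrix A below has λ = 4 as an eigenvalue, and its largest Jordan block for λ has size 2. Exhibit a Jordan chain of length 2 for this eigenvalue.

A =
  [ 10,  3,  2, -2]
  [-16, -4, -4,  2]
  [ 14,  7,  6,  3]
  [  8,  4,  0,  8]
A Jordan chain for λ = 4 of length 2:
v_1 = (2, -4, 0, 0)ᵀ
v_2 = (1, 0, -4, -2)ᵀ

Let N = A − (4)·I. We want v_2 with N^2 v_2 = 0 but N^1 v_2 ≠ 0; then v_{j-1} := N · v_j for j = 2, …, 2.

Pick v_2 = (1, 0, -4, -2)ᵀ.
Then v_1 = N · v_2 = (2, -4, 0, 0)ᵀ.

Sanity check: (A − (4)·I) v_1 = (0, 0, 0, 0)ᵀ = 0. ✓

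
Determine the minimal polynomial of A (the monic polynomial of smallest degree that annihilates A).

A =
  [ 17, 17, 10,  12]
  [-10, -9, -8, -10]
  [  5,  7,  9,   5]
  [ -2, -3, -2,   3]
x^2 - 10*x + 25

The characteristic polynomial is χ_A(x) = (x - 5)^4, so the eigenvalues are known. The minimal polynomial is
  m_A(x) = Π_λ (x − λ)^{k_λ}
where k_λ is the size of the *largest* Jordan block for λ (equivalently, the smallest k with (A − λI)^k v = 0 for every generalised eigenvector v of λ).

  λ = 5: largest Jordan block has size 2, contributing (x − 5)^2

So m_A(x) = (x - 5)^2 = x^2 - 10*x + 25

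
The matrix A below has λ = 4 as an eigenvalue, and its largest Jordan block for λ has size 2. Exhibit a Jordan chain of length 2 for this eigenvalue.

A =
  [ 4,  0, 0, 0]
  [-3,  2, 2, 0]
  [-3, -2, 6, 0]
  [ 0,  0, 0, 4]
A Jordan chain for λ = 4 of length 2:
v_1 = (0, -3, -3, 0)ᵀ
v_2 = (1, 0, 0, 0)ᵀ

Let N = A − (4)·I. We want v_2 with N^2 v_2 = 0 but N^1 v_2 ≠ 0; then v_{j-1} := N · v_j for j = 2, …, 2.

Pick v_2 = (1, 0, 0, 0)ᵀ.
Then v_1 = N · v_2 = (0, -3, -3, 0)ᵀ.

Sanity check: (A − (4)·I) v_1 = (0, 0, 0, 0)ᵀ = 0. ✓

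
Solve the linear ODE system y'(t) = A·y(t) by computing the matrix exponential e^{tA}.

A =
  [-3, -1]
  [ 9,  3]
e^{tA} =
  [1 - 3*t, -t]
  [9*t, 3*t + 1]

Strategy: write A = P · J · P⁻¹ where J is a Jordan canonical form, so e^{tA} = P · e^{tJ} · P⁻¹, and e^{tJ} can be computed block-by-block.

A has Jordan form
J =
  [0, 1]
  [0, 0]
(up to reordering of blocks).

Per-block formulas:
  For a 2×2 Jordan block J_2(0): exp(t · J_2(0)) = e^(0t)·(I + t·N), where N is the 2×2 nilpotent shift.

After assembling e^{tJ} and conjugating by P, we get:

e^{tA} =
  [1 - 3*t, -t]
  [9*t, 3*t + 1]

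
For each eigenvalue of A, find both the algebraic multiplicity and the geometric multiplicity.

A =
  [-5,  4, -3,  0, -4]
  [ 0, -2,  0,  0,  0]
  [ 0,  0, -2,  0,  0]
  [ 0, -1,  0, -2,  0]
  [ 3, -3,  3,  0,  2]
λ = -2: alg = 4, geom = 3; λ = -1: alg = 1, geom = 1

Step 1 — factor the characteristic polynomial to read off the algebraic multiplicities:
  χ_A(x) = (x + 1)*(x + 2)^4

Step 2 — compute geometric multiplicities via the rank-nullity identity g(λ) = n − rank(A − λI):
  rank(A − (-2)·I) = 2, so dim ker(A − (-2)·I) = n − 2 = 3
  rank(A − (-1)·I) = 4, so dim ker(A − (-1)·I) = n − 4 = 1

Summary:
  λ = -2: algebraic multiplicity = 4, geometric multiplicity = 3
  λ = -1: algebraic multiplicity = 1, geometric multiplicity = 1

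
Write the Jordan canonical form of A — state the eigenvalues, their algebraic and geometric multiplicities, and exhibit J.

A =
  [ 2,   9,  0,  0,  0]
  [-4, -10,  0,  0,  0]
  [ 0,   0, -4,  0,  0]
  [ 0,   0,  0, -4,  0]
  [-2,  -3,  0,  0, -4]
J_2(-4) ⊕ J_1(-4) ⊕ J_1(-4) ⊕ J_1(-4)

The characteristic polynomial is
  det(x·I − A) = x^5 + 20*x^4 + 160*x^3 + 640*x^2 + 1280*x + 1024 = (x + 4)^5

Eigenvalues and multiplicities (the geometric multiplicity of λ is n − rank(A − λI), which equals the number of Jordan blocks for λ):
  λ = -4: algebraic multiplicity = 5, geometric multiplicity = 4

Determining the block sizes for each eigenvalue:
  λ = -4: 4 blocks summing to 5 forces exactly one block of size 2 and the rest size 1 → block sizes [2, 1, 1, 1]

Assembling the blocks gives a Jordan form
J =
  [-4,  1,  0,  0,  0]
  [ 0, -4,  0,  0,  0]
  [ 0,  0, -4,  0,  0]
  [ 0,  0,  0, -4,  0]
  [ 0,  0,  0,  0, -4]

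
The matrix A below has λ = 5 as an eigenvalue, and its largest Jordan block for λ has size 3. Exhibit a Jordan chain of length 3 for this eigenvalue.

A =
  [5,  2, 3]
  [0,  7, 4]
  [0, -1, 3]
A Jordan chain for λ = 5 of length 3:
v_1 = (1, 0, 0)ᵀ
v_2 = (2, 2, -1)ᵀ
v_3 = (0, 1, 0)ᵀ

Let N = A − (5)·I. We want v_3 with N^3 v_3 = 0 but N^2 v_3 ≠ 0; then v_{j-1} := N · v_j for j = 3, …, 2.

Pick v_3 = (0, 1, 0)ᵀ.
Then v_2 = N · v_3 = (2, 2, -1)ᵀ.
Then v_1 = N · v_2 = (1, 0, 0)ᵀ.

Sanity check: (A − (5)·I) v_1 = (0, 0, 0)ᵀ = 0. ✓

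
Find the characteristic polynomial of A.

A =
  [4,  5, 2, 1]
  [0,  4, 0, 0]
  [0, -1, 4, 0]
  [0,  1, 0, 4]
x^4 - 16*x^3 + 96*x^2 - 256*x + 256

Expanding det(x·I − A) (e.g. by cofactor expansion or by noting that A is similar to its Jordan form J, which has the same characteristic polynomial as A) gives
  χ_A(x) = x^4 - 16*x^3 + 96*x^2 - 256*x + 256
which factors as (x - 4)^4. The eigenvalues (with algebraic multiplicities) are λ = 4 with multiplicity 4.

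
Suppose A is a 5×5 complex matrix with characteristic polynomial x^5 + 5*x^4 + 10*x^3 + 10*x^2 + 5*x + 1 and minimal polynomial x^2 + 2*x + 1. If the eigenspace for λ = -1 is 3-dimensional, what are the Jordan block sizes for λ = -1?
Block sizes for λ = -1: [2, 2, 1]

Step 1 — from the characteristic polynomial, algebraic multiplicity of λ = -1 is 5. From dim ker(A − (-1)·I) = 3, there are exactly 3 Jordan blocks for λ = -1.
Step 2 — from the minimal polynomial, the factor (x + 1)^2 tells us the largest block for λ = -1 has size 2.
Step 3 — with total size 5, 3 blocks, and largest block 2, the block sizes (in nonincreasing order) are [2, 2, 1].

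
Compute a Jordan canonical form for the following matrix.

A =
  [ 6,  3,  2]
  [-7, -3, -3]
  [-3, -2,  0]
J_3(1)

The characteristic polynomial is
  det(x·I − A) = x^3 - 3*x^2 + 3*x - 1 = (x - 1)^3

Eigenvalues and multiplicities (the geometric multiplicity of λ is n − rank(A − λI), which equals the number of Jordan blocks for λ):
  λ = 1: algebraic multiplicity = 3, geometric multiplicity = 1

Determining the block sizes for each eigenvalue:
  λ = 1: one block (gm = 1), so the single block has size am = 3 → block sizes [3]

Assembling the blocks gives a Jordan form
J =
  [1, 1, 0]
  [0, 1, 1]
  [0, 0, 1]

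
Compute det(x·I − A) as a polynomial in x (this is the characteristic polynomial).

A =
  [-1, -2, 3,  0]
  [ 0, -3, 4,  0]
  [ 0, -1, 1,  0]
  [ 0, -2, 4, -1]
x^4 + 4*x^3 + 6*x^2 + 4*x + 1

Expanding det(x·I − A) (e.g. by cofactor expansion or by noting that A is similar to its Jordan form J, which has the same characteristic polynomial as A) gives
  χ_A(x) = x^4 + 4*x^3 + 6*x^2 + 4*x + 1
which factors as (x + 1)^4. The eigenvalues (with algebraic multiplicities) are λ = -1 with multiplicity 4.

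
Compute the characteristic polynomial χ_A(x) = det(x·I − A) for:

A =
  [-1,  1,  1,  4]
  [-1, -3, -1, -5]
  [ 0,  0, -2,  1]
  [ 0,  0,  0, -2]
x^4 + 8*x^3 + 24*x^2 + 32*x + 16

Expanding det(x·I − A) (e.g. by cofactor expansion or by noting that A is similar to its Jordan form J, which has the same characteristic polynomial as A) gives
  χ_A(x) = x^4 + 8*x^3 + 24*x^2 + 32*x + 16
which factors as (x + 2)^4. The eigenvalues (with algebraic multiplicities) are λ = -2 with multiplicity 4.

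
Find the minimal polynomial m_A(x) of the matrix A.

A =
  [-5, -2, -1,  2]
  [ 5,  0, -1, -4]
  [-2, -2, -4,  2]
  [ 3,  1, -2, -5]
x^2 + 7*x + 12

The characteristic polynomial is χ_A(x) = (x + 3)^2*(x + 4)^2, so the eigenvalues are known. The minimal polynomial is
  m_A(x) = Π_λ (x − λ)^{k_λ}
where k_λ is the size of the *largest* Jordan block for λ (equivalently, the smallest k with (A − λI)^k v = 0 for every generalised eigenvector v of λ).

  λ = -4: largest Jordan block has size 1, contributing (x + 4)
  λ = -3: largest Jordan block has size 1, contributing (x + 3)

So m_A(x) = (x + 3)*(x + 4) = x^2 + 7*x + 12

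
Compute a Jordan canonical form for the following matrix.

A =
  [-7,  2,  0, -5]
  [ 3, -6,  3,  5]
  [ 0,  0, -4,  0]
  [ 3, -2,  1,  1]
J_3(-4) ⊕ J_1(-4)

The characteristic polynomial is
  det(x·I − A) = x^4 + 16*x^3 + 96*x^2 + 256*x + 256 = (x + 4)^4

Eigenvalues and multiplicities (the geometric multiplicity of λ is n − rank(A − λI), which equals the number of Jordan blocks for λ):
  λ = -4: algebraic multiplicity = 4, geometric multiplicity = 2

Determining the block sizes for each eigenvalue:
  λ = -4: with am = 4 and gm = 2, the partition is not yet determined (e.g. several partitions of 4 into 2 parts exist). Let N = A − (-4)·I. Computing rank(N^1) = 2, rank(N^2) = 1, rank(N^3) = 0; the number of blocks of size ≥ j is rank(N^{j−1}) − rank(N^j), giving [2, 1, 1]. So we have 1 block(s) of size 3, 1 block(s) of size 1 → block sizes [3, 1]

Assembling the blocks gives a Jordan form
J =
  [-4,  1,  0,  0]
  [ 0, -4,  1,  0]
  [ 0,  0, -4,  0]
  [ 0,  0,  0, -4]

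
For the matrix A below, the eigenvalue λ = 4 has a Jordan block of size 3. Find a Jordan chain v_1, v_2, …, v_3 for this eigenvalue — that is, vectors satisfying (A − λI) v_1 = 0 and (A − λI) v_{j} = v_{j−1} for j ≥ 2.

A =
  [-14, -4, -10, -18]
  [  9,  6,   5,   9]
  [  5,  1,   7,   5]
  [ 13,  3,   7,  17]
A Jordan chain for λ = 4 of length 3:
v_1 = (4, -2, -1, -3)ᵀ
v_2 = (-18, 9, 5, 13)ᵀ
v_3 = (1, 0, 0, 0)ᵀ

Let N = A − (4)·I. We want v_3 with N^3 v_3 = 0 but N^2 v_3 ≠ 0; then v_{j-1} := N · v_j for j = 3, …, 2.

Pick v_3 = (1, 0, 0, 0)ᵀ.
Then v_2 = N · v_3 = (-18, 9, 5, 13)ᵀ.
Then v_1 = N · v_2 = (4, -2, -1, -3)ᵀ.

Sanity check: (A − (4)·I) v_1 = (0, 0, 0, 0)ᵀ = 0. ✓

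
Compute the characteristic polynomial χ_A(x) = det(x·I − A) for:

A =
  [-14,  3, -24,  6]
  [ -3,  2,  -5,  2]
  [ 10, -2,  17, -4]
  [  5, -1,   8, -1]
x^4 - 4*x^3 + 6*x^2 - 4*x + 1

Expanding det(x·I − A) (e.g. by cofactor expansion or by noting that A is similar to its Jordan form J, which has the same characteristic polynomial as A) gives
  χ_A(x) = x^4 - 4*x^3 + 6*x^2 - 4*x + 1
which factors as (x - 1)^4. The eigenvalues (with algebraic multiplicities) are λ = 1 with multiplicity 4.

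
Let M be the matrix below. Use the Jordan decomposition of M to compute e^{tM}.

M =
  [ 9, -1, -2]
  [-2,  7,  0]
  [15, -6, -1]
e^{tM} =
  [-6*t^2*exp(5*t) + 4*t*exp(5*t) + exp(5*t), 3*t^2*exp(5*t) - t*exp(5*t), 2*t^2*exp(5*t) - 2*t*exp(5*t)]
  [-6*t^2*exp(5*t) - 2*t*exp(5*t), 3*t^2*exp(5*t) + 2*t*exp(5*t) + exp(5*t), 2*t^2*exp(5*t)]
  [-9*t^2*exp(5*t) + 15*t*exp(5*t), 9*t^2*exp(5*t)/2 - 6*t*exp(5*t), 3*t^2*exp(5*t) - 6*t*exp(5*t) + exp(5*t)]

Strategy: write M = P · J · P⁻¹ where J is a Jordan canonical form, so e^{tM} = P · e^{tJ} · P⁻¹, and e^{tJ} can be computed block-by-block.

M has Jordan form
J =
  [5, 1, 0]
  [0, 5, 1]
  [0, 0, 5]
(up to reordering of blocks).

Per-block formulas:
  For a 3×3 Jordan block J_3(5): exp(t · J_3(5)) = e^(5t)·(I + t·N + (t^2/2)·N^2), where N is the 3×3 nilpotent shift.

After assembling e^{tJ} and conjugating by P, we get:

e^{tM} =
  [-6*t^2*exp(5*t) + 4*t*exp(5*t) + exp(5*t), 3*t^2*exp(5*t) - t*exp(5*t), 2*t^2*exp(5*t) - 2*t*exp(5*t)]
  [-6*t^2*exp(5*t) - 2*t*exp(5*t), 3*t^2*exp(5*t) + 2*t*exp(5*t) + exp(5*t), 2*t^2*exp(5*t)]
  [-9*t^2*exp(5*t) + 15*t*exp(5*t), 9*t^2*exp(5*t)/2 - 6*t*exp(5*t), 3*t^2*exp(5*t) - 6*t*exp(5*t) + exp(5*t)]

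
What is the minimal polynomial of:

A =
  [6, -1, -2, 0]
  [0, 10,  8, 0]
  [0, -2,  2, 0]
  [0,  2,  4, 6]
x^2 - 12*x + 36

The characteristic polynomial is χ_A(x) = (x - 6)^4, so the eigenvalues are known. The minimal polynomial is
  m_A(x) = Π_λ (x − λ)^{k_λ}
where k_λ is the size of the *largest* Jordan block for λ (equivalently, the smallest k with (A − λI)^k v = 0 for every generalised eigenvector v of λ).

  λ = 6: largest Jordan block has size 2, contributing (x − 6)^2

So m_A(x) = (x - 6)^2 = x^2 - 12*x + 36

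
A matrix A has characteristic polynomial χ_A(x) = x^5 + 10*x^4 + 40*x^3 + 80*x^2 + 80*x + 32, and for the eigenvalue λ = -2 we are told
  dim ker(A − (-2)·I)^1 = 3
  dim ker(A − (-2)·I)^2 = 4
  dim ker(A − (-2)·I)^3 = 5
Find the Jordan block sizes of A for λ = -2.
Block sizes for λ = -2: [3, 1, 1]

From the dimensions of kernels of powers, the number of Jordan blocks of size at least j is d_j − d_{j−1} where d_j = dim ker(N^j) (with d_0 = 0). Computing the differences gives [3, 1, 1].
The number of blocks of size exactly k is (#blocks of size ≥ k) − (#blocks of size ≥ k + 1), so the partition is: 2 block(s) of size 1, 1 block(s) of size 3.
In nonincreasing order the block sizes are [3, 1, 1].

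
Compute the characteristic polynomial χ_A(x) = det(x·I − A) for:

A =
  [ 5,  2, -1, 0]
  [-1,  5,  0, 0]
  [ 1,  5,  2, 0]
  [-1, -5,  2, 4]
x^4 - 16*x^3 + 96*x^2 - 256*x + 256

Expanding det(x·I − A) (e.g. by cofactor expansion or by noting that A is similar to its Jordan form J, which has the same characteristic polynomial as A) gives
  χ_A(x) = x^4 - 16*x^3 + 96*x^2 - 256*x + 256
which factors as (x - 4)^4. The eigenvalues (with algebraic multiplicities) are λ = 4 with multiplicity 4.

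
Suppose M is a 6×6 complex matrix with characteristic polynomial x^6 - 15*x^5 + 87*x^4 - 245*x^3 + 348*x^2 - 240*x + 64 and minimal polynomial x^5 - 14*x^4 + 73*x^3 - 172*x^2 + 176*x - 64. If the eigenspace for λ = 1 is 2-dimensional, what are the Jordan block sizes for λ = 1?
Block sizes for λ = 1: [2, 1]

Step 1 — from the characteristic polynomial, algebraic multiplicity of λ = 1 is 3. From dim ker(M − (1)·I) = 2, there are exactly 2 Jordan blocks for λ = 1.
Step 2 — from the minimal polynomial, the factor (x − 1)^2 tells us the largest block for λ = 1 has size 2.
Step 3 — with total size 3, 2 blocks, and largest block 2, the block sizes (in nonincreasing order) are [2, 1].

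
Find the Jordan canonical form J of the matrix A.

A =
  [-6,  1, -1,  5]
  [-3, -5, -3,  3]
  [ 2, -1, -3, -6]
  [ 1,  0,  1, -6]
J_3(-5) ⊕ J_1(-5)

The characteristic polynomial is
  det(x·I − A) = x^4 + 20*x^3 + 150*x^2 + 500*x + 625 = (x + 5)^4

Eigenvalues and multiplicities (the geometric multiplicity of λ is n − rank(A − λI), which equals the number of Jordan blocks for λ):
  λ = -5: algebraic multiplicity = 4, geometric multiplicity = 2

Determining the block sizes for each eigenvalue:
  λ = -5: with am = 4 and gm = 2, the partition is not yet determined (e.g. several partitions of 4 into 2 parts exist). Let N = A − (-5)·I. Computing rank(N^1) = 2, rank(N^2) = 1, rank(N^3) = 0; the number of blocks of size ≥ j is rank(N^{j−1}) − rank(N^j), giving [2, 1, 1]. So we have 1 block(s) of size 3, 1 block(s) of size 1 → block sizes [3, 1]

Assembling the blocks gives a Jordan form
J =
  [-5,  1,  0,  0]
  [ 0, -5,  1,  0]
  [ 0,  0, -5,  0]
  [ 0,  0,  0, -5]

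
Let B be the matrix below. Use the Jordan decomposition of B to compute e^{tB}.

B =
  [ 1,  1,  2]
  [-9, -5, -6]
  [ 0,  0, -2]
e^{tB} =
  [3*t*exp(-2*t) + exp(-2*t), t*exp(-2*t), 2*t*exp(-2*t)]
  [-9*t*exp(-2*t), -3*t*exp(-2*t) + exp(-2*t), -6*t*exp(-2*t)]
  [0, 0, exp(-2*t)]

Strategy: write B = P · J · P⁻¹ where J is a Jordan canonical form, so e^{tB} = P · e^{tJ} · P⁻¹, and e^{tJ} can be computed block-by-block.

B has Jordan form
J =
  [-2,  1,  0]
  [ 0, -2,  0]
  [ 0,  0, -2]
(up to reordering of blocks).

Per-block formulas:
  For a 1×1 block at λ = -2: exp(t · [-2]) = [e^(-2t)].
  For a 2×2 Jordan block J_2(-2): exp(t · J_2(-2)) = e^(-2t)·(I + t·N), where N is the 2×2 nilpotent shift.

After assembling e^{tJ} and conjugating by P, we get:

e^{tB} =
  [3*t*exp(-2*t) + exp(-2*t), t*exp(-2*t), 2*t*exp(-2*t)]
  [-9*t*exp(-2*t), -3*t*exp(-2*t) + exp(-2*t), -6*t*exp(-2*t)]
  [0, 0, exp(-2*t)]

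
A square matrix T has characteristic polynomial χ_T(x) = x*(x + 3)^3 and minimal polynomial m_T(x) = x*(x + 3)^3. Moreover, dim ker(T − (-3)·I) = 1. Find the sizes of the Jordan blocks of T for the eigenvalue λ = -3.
Block sizes for λ = -3: [3]

Step 1 — from the characteristic polynomial, algebraic multiplicity of λ = -3 is 3. From dim ker(T − (-3)·I) = 1, there are exactly 1 Jordan blocks for λ = -3.
Step 2 — from the minimal polynomial, the factor (x + 3)^3 tells us the largest block for λ = -3 has size 3.
Step 3 — with total size 3, 1 blocks, and largest block 3, the block sizes (in nonincreasing order) are [3].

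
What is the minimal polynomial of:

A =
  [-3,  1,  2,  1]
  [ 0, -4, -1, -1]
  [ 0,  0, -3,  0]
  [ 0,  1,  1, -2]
x^2 + 6*x + 9

The characteristic polynomial is χ_A(x) = (x + 3)^4, so the eigenvalues are known. The minimal polynomial is
  m_A(x) = Π_λ (x − λ)^{k_λ}
where k_λ is the size of the *largest* Jordan block for λ (equivalently, the smallest k with (A − λI)^k v = 0 for every generalised eigenvector v of λ).

  λ = -3: largest Jordan block has size 2, contributing (x + 3)^2

So m_A(x) = (x + 3)^2 = x^2 + 6*x + 9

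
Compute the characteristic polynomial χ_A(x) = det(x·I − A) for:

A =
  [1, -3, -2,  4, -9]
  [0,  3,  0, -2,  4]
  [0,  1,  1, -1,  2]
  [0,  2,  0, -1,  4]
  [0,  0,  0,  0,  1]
x^5 - 5*x^4 + 10*x^3 - 10*x^2 + 5*x - 1

Expanding det(x·I − A) (e.g. by cofactor expansion or by noting that A is similar to its Jordan form J, which has the same characteristic polynomial as A) gives
  χ_A(x) = x^5 - 5*x^4 + 10*x^3 - 10*x^2 + 5*x - 1
which factors as (x - 1)^5. The eigenvalues (with algebraic multiplicities) are λ = 1 with multiplicity 5.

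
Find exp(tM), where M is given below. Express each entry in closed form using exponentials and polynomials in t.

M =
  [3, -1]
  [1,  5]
e^{tM} =
  [-t*exp(4*t) + exp(4*t), -t*exp(4*t)]
  [t*exp(4*t), t*exp(4*t) + exp(4*t)]

Strategy: write M = P · J · P⁻¹ where J is a Jordan canonical form, so e^{tM} = P · e^{tJ} · P⁻¹, and e^{tJ} can be computed block-by-block.

M has Jordan form
J =
  [4, 1]
  [0, 4]
(up to reordering of blocks).

Per-block formulas:
  For a 2×2 Jordan block J_2(4): exp(t · J_2(4)) = e^(4t)·(I + t·N), where N is the 2×2 nilpotent shift.

After assembling e^{tJ} and conjugating by P, we get:

e^{tM} =
  [-t*exp(4*t) + exp(4*t), -t*exp(4*t)]
  [t*exp(4*t), t*exp(4*t) + exp(4*t)]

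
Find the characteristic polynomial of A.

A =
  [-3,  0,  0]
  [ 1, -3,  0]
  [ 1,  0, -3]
x^3 + 9*x^2 + 27*x + 27

Expanding det(x·I − A) (e.g. by cofactor expansion or by noting that A is similar to its Jordan form J, which has the same characteristic polynomial as A) gives
  χ_A(x) = x^3 + 9*x^2 + 27*x + 27
which factors as (x + 3)^3. The eigenvalues (with algebraic multiplicities) are λ = -3 with multiplicity 3.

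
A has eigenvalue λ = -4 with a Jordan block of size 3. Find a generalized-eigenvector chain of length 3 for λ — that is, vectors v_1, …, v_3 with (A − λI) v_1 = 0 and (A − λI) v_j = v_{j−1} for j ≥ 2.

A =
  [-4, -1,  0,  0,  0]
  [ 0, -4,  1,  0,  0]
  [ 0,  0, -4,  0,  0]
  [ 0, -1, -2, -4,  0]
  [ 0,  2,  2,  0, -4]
A Jordan chain for λ = -4 of length 3:
v_1 = (-1, 0, 0, -1, 2)ᵀ
v_2 = (0, 1, 0, -2, 2)ᵀ
v_3 = (0, 0, 1, 0, 0)ᵀ

Let N = A − (-4)·I. We want v_3 with N^3 v_3 = 0 but N^2 v_3 ≠ 0; then v_{j-1} := N · v_j for j = 3, …, 2.

Pick v_3 = (0, 0, 1, 0, 0)ᵀ.
Then v_2 = N · v_3 = (0, 1, 0, -2, 2)ᵀ.
Then v_1 = N · v_2 = (-1, 0, 0, -1, 2)ᵀ.

Sanity check: (A − (-4)·I) v_1 = (0, 0, 0, 0, 0)ᵀ = 0. ✓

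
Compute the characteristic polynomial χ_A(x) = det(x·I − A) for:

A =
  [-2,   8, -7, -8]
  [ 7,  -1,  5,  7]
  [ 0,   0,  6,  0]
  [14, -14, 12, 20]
x^4 - 23*x^3 + 198*x^2 - 756*x + 1080

Expanding det(x·I − A) (e.g. by cofactor expansion or by noting that A is similar to its Jordan form J, which has the same characteristic polynomial as A) gives
  χ_A(x) = x^4 - 23*x^3 + 198*x^2 - 756*x + 1080
which factors as (x - 6)^3*(x - 5). The eigenvalues (with algebraic multiplicities) are λ = 5 with multiplicity 1, λ = 6 with multiplicity 3.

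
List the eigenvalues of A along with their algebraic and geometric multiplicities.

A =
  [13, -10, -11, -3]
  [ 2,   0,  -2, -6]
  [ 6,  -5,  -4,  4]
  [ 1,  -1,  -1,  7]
λ = 2: alg = 2, geom = 1; λ = 6: alg = 2, geom = 1

Step 1 — factor the characteristic polynomial to read off the algebraic multiplicities:
  χ_A(x) = (x - 6)^2*(x - 2)^2

Step 2 — compute geometric multiplicities via the rank-nullity identity g(λ) = n − rank(A − λI):
  rank(A − (2)·I) = 3, so dim ker(A − (2)·I) = n − 3 = 1
  rank(A − (6)·I) = 3, so dim ker(A − (6)·I) = n − 3 = 1

Summary:
  λ = 2: algebraic multiplicity = 2, geometric multiplicity = 1
  λ = 6: algebraic multiplicity = 2, geometric multiplicity = 1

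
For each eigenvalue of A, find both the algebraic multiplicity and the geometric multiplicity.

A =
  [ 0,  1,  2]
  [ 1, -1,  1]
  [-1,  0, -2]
λ = -1: alg = 3, geom = 1

Step 1 — factor the characteristic polynomial to read off the algebraic multiplicities:
  χ_A(x) = (x + 1)^3

Step 2 — compute geometric multiplicities via the rank-nullity identity g(λ) = n − rank(A − λI):
  rank(A − (-1)·I) = 2, so dim ker(A − (-1)·I) = n − 2 = 1

Summary:
  λ = -1: algebraic multiplicity = 3, geometric multiplicity = 1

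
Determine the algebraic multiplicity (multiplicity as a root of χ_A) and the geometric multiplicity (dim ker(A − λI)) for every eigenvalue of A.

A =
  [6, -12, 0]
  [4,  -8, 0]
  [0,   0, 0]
λ = -2: alg = 1, geom = 1; λ = 0: alg = 2, geom = 2

Step 1 — factor the characteristic polynomial to read off the algebraic multiplicities:
  χ_A(x) = x^2*(x + 2)

Step 2 — compute geometric multiplicities via the rank-nullity identity g(λ) = n − rank(A − λI):
  rank(A − (-2)·I) = 2, so dim ker(A − (-2)·I) = n − 2 = 1
  rank(A − (0)·I) = 1, so dim ker(A − (0)·I) = n − 1 = 2

Summary:
  λ = -2: algebraic multiplicity = 1, geometric multiplicity = 1
  λ = 0: algebraic multiplicity = 2, geometric multiplicity = 2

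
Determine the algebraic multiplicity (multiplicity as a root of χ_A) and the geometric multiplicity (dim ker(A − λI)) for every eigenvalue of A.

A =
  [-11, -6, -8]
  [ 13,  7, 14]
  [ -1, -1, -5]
λ = -3: alg = 3, geom = 1

Step 1 — factor the characteristic polynomial to read off the algebraic multiplicities:
  χ_A(x) = (x + 3)^3

Step 2 — compute geometric multiplicities via the rank-nullity identity g(λ) = n − rank(A − λI):
  rank(A − (-3)·I) = 2, so dim ker(A − (-3)·I) = n − 2 = 1

Summary:
  λ = -3: algebraic multiplicity = 3, geometric multiplicity = 1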